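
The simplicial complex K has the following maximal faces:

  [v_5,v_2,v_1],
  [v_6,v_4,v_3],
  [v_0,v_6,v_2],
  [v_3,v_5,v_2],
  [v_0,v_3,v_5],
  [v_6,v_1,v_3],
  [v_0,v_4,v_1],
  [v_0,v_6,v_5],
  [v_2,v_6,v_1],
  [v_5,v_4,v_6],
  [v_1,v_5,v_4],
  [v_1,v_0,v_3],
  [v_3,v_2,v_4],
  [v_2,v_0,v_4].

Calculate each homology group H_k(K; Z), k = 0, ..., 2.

Order the vertices as v_0 < v_1 < v_2 < v_3 < v_4 < v_5 < v_6. Listing each simplex with vertices in this order, K has dimension 2 with simplices:

  0-simplices (7): [v_0], [v_1], [v_2], [v_3], [v_4], [v_5], [v_6]
  1-simplices (21): (21 of them)
  2-simplices (14): (14 of them)

giving chain groups C_0 ≅ Z^7, C_1 ≅ Z^21, C_2 ≅ Z^14.

The boundary map ∂_1: C_1 → C_0 is given by ∂[p,q] = [q] − [p]. For instance
  ∂[v_2,v_3] = [v_3] − [v_2].
The resulting 7×21 matrix has rank 6, and its Smith normal form has invariant factors (1,1,1,1,1,1).

The boundary map ∂_2: C_2 → C_1 maps a triangle to the signed sum of its edges. For instance
  ∂[v_4,v_5,v_6] = [v_5,v_6] − [v_4,v_6] + [v_4,v_5],
  ∂[v_1,v_2,v_6] = [v_2,v_6] − [v_1,v_6] + [v_1,v_2].
The resulting 21×14 matrix has rank 13, and its Smith normal form has invariant factors (1,1,1,1,1,1,1,1,1,1,1,1,1).

From H_k ≅ ker(∂_k) / im(∂_{k+1}) we obtain:

  H_0: rank C_0 − rank ∂_1 = 7 − 6 = 1, and the invariant factors of ∂_1 are all 1, so H_0 = Z.
  H_1: rank ker ∂_1 − rank ∂_2 = (21 − 6) − 13 = 2, and the invariant factors of ∂_2 are all 1, so H_1 = Z^2.
  H_2: rank ker ∂_2 − rank ∂_3 = (14 − 13) − 0 = 1, and there is no ∂_3, so H_2 = Z.

As a check, the Euler characteristic is 7 − 21 + 14 = 0, which agrees with 1 − 2 + 1 = 0.

H_0 = Z,  H_1 = Z^2,  H_2 = Z.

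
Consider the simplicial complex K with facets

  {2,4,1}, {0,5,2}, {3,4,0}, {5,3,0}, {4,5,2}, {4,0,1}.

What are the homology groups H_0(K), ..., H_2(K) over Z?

H_0 ≅ Z,  H_1 ≅ Z,  H_2 = 0.

Take the total order 0 < 1 < 2 < 3 < 4 < 5 on the vertex set. Then K (dimension 2) consists of the simplices:

  0-simplices (6): [0], [1], [2], [3], [4], [5]
  1-simplices (12): [0,1], [0,2], [0,3], [0,4], [0,5], [1,2], [1,4], [2,4], [2,5], [3,4], [3,5], [4,5]
  2-simplices (6): [0,1,4], [0,2,5], [0,3,4], [0,3,5], [1,2,4], [2,4,5]

Hence C_0 ≅ Z^6, C_1 ≅ Z^12, C_2 ≅ Z^6.

The boundary map ∂_1: C_1 → C_0 maps an edge to its endpoints' difference, ∂[p,q] = q − p. For instance
  ∂[1,4] = [4] − [1].
As a 6×12 matrix over Z this has rank 5, with invariant factors (1,1,1,1,1).

Boundary ∂_2: C_2 → C_1 acts by ∂[p,q,r] = [q,r] − [p,r] + [p,q]. For instance
  ∂[0,3,4] = [3,4] − [0,4] + [0,3],
  ∂[2,4,5] = [4,5] − [2,5] + [2,4].
The resulting 12×6 matrix has rank 6, and its Smith normal form has invariant factors (1,1,1,1,1,1).

Reading off H_k = ker ∂_k / im ∂_{k+1}:

  H_0: rank C_0 − rank ∂_1 = 6 − 5 = 1, and the invariant factors of ∂_1 are all 1, so H_0 = Z.
  H_1: rank ker ∂_1 − rank ∂_2 = (12 − 5) − 6 = 1, and the invariant factors of ∂_2 are all 1, so H_1 = Z.
  H_2: rank ker ∂_2 − rank ∂_3 = (6 − 6) − 0 = 0, and there is no ∂_3, so H_2 = 0.

As a check, the Euler characteristic is 6 − 12 + 6 = 0, which agrees with 1 − 1 + 0 = 0.
(K is a triangulation of the cylinder S^1 x I.)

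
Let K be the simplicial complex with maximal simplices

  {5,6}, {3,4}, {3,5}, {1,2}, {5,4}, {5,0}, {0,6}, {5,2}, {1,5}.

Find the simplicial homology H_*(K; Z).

Order the vertices as 0 < 1 < 2 < 3 < 4 < 5 < 6. Listing each simplex with vertices in this order, K has dimension 1 with simplices:

  0-simplices (7): [0], [1], [2], [3], [4], [5], [6]
  1-simplices (9): [0,5], [0,6], [1,2], [1,5], [2,5], [3,4], [3,5], [4,5], [5,6]

Hence C_0 ≅ Z^7, C_1 ≅ Z^9.

Boundary ∂_1: C_1 → C_0 is given by ∂[p,q] = [q] − [p]. For instance
  ∂[0,5] = [5] − [0].
The 7×9 boundary matrix has rank 6 and Smith normal form diag(1,1,1,1,1,1).

Reading off H_k = ker ∂_k / im ∂_{k+1}:

  H_0: rank C_0 − rank ∂_1 = 7 − 6 = 1, and the invariant factors of ∂_1 are all 1, so H_0 = Z.
  H_1: rank ker ∂_1 − rank ∂_2 = (9 − 6) − 0 = 3, and there is no ∂_2, so H_1 = Z^3.

As a check, the Euler characteristic is 7 − 9 = -2, which agrees with 1 − 3 = -2.

H_0 ≅ Z,  H_1 ≅ Z^3.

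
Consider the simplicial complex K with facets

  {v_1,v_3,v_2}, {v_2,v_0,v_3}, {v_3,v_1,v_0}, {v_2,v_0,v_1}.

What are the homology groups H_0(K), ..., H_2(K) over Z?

Order the vertices as v_0 < v_1 < v_2 < v_3. Listing each simplex with vertices in this order, K has dimension 2 with simplices:

  0-simplices (4): [v_0], [v_1], [v_2], [v_3]
  1-simplices (6): [v_0,v_1], [v_0,v_2], [v_0,v_3], [v_1,v_2], [v_1,v_3], [v_2,v_3]
  2-simplices (4): [v_0,v_1,v_2], [v_0,v_1,v_3], [v_0,v_2,v_3], [v_1,v_2,v_3]

so the chain groups are C_0 ≅ Z^4, C_1 ≅ Z^6, C_2 ≅ Z^4.

The boundary map ∂_1: C_1 → C_0 is given by ∂[p,q] = [q] − [p].
As a 4×6 matrix over Z this has rank 3, with invariant factors (1,1,1).

∂_2: C_2 → C_1 maps a triangle to the signed sum of its edges. For instance
  ∂[v_0,v_1,v_3] = [v_1,v_3] − [v_0,v_3] + [v_0,v_1],
  ∂[v_1,v_2,v_3] = [v_2,v_3] − [v_1,v_3] + [v_1,v_2].
The resulting 6×4 matrix has rank 3, and its Smith normal form has invariant factors (1,1,1).

From H_k ≅ ker(∂_k) / im(∂_{k+1}) we obtain:

  H_0: rank C_0 − rank ∂_1 = 4 − 3 = 1, and the invariant factors of ∂_1 are all 1, so H_0 ≅ Z.
  H_1: rank ker ∂_1 − rank ∂_2 = (6 − 3) − 3 = 0, and the invariant factors of ∂_2 are all 1, so H_1 ≅ 0.
  H_2: rank ker ∂_2 − rank ∂_3 = (4 − 3) − 0 = 1, and there is no ∂_3, so H_2 ≅ Z.

As a check, the Euler characteristic is 4 − 6 + 4 = 2, which agrees with 1 − 0 + 1 = 2.

H_0 = Z,  H_1 = 0,  H_2 = Z.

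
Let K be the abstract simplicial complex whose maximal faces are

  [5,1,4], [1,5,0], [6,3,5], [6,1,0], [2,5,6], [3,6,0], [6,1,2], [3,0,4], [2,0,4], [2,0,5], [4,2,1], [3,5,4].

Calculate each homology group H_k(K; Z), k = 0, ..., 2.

We work with the vertex ordering 0 < 1 < 2 < 3 < 4 < 5 < 6. The simplices of K, each written with vertices in increasing order, are:

  0-simplices (7): [0], [1], [2], [3], [4], [5], [6]
  1-simplices (18): [0,1], [0,2], [0,3], [0,4], [0,5], [0,6], [1,2], [1,4], [1,5], [1,6], [2,4], [2,5], [2,6], [3,4], [3,5], [3,6], [4,5], [5,6]
  2-simplices (12): [0,1,5], [0,1,6], [0,2,4], [0,2,5], [0,3,4], [0,3,6], [1,2,4], [1,2,6], [1,4,5], [2,5,6], [3,4,5], [3,5,6]

Hence C_0 ≅ Z^7, C_1 ≅ Z^18, C_2 ≅ Z^12.

The boundary map ∂_1: C_1 → C_0 maps an edge to its endpoints' difference, ∂[p,q] = q − p.
As a 7×18 matrix over Z this has rank 6, with invariant factors (1,1,1,1,1,1).

∂_2: C_2 → C_1 acts by ∂[p,q,r] = [q,r] − [p,r] + [p,q]. For instance
  ∂[0,2,4] = [2,4] − [0,4] + [0,2],
  ∂[0,1,5] = [1,5] − [0,5] + [0,1].
As a 18×12 matrix over Z this has rank 12, with invariant factors (1,1,1,1,1,1,1,1,1,1,1,2).

Reading off H_k = ker ∂_k / im ∂_{k+1}:

  H_0: rank C_0 − rank ∂_1 = 7 − 6 = 1, and the invariant factors of ∂_1 are all 1, so H_0 = Z.
  H_1: rank ker ∂_1 − rank ∂_2 = (18 − 6) − 12 = 0, and ∂_2 has invariant factor 2 > 1, so H_1 = Z_2.
  H_2: rank ker ∂_2 − rank ∂_3 = (12 − 12) − 0 = 0, and there is no ∂_3, so H_2 = 0.

As a check, the Euler characteristic is 7 − 18 + 12 = 1, which agrees with 1 − 0 + 0 = 1.

H_0 = Z,  H_1 = Z_2,  H_2 = 0.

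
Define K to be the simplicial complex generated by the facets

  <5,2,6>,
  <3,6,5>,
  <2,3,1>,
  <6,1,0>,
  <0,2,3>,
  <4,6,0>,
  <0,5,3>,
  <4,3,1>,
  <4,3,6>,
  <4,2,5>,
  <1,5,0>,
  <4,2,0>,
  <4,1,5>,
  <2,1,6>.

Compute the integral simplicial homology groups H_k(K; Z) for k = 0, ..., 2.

Fix the vertex order 0 < 1 < 2 < 3 < 4 < 5 < 6 and write every simplex with vertices in increasing order. Then dim K = 2 and the simplices of K are:

  0-simplices (7): [0], [1], [2], [3], [4], [5], [6]
  1-simplices (21): [0,1], [0,2], [0,3], [0,4], [0,5], [0,6], [1,2], [1,3], [1,4], [1,5], [1,6], [2,3], [2,4], [2,5], [2,6], [3,4], [3,5], [3,6], [4,5], [4,6], [5,6]
  2-simplices (14): [0,1,5], [0,1,6], [0,2,3], [0,2,4], [0,3,5], [0,4,6], [1,2,3], [1,2,6], [1,3,4], [1,4,5], [2,4,5], [2,5,6], [3,4,6], [3,5,6]

so the chain groups are C_0 ≅ Z^7, C_1 ≅ Z^21, C_2 ≅ Z^14.

Boundary ∂_1: C_1 → C_0 is given by ∂[p,q] = [q] − [p]. For instance
  ∂[3,6] = [6] − [3].
The 7×21 boundary matrix has rank 6 and Smith normal form diag(1,1,1,1,1,1).

Boundary ∂_2: C_2 → C_1 sends each 2-simplex [p,q,r] to [q,r] − [p,r] + [p,q]. For instance
  ∂[1,3,4] = [3,4] − [1,4] + [1,3],
  ∂[0,1,6] = [1,6] − [0,6] + [0,1].
The resulting 21×14 matrix has rank 13, and its Smith normal form has invariant factors (1,1,1,1,1,1,1,1,1,1,1,1,1).

Reading off H_k = ker ∂_k / im ∂_{k+1}:

  H_0: rank C_0 − rank ∂_1 = 7 − 6 = 1, and the invariant factors of ∂_1 are all 1, so H_0 = Z.
  H_1: rank ker ∂_1 − rank ∂_2 = (21 − 6) − 13 = 2, and the invariant factors of ∂_2 are all 1, so H_1 = Z^2.
  H_2: rank ker ∂_2 − rank ∂_3 = (14 − 13) − 0 = 1, and there is no ∂_3, so H_2 = Z.

As a check, the Euler characteristic is 7 − 21 + 14 = 0, which agrees with 1 − 2 + 1 = 0.
(K is a triangulation of the torus T^2.)

H_0 ≅ Z,  H_1 ≅ Z^2,  H_2 ≅ Z.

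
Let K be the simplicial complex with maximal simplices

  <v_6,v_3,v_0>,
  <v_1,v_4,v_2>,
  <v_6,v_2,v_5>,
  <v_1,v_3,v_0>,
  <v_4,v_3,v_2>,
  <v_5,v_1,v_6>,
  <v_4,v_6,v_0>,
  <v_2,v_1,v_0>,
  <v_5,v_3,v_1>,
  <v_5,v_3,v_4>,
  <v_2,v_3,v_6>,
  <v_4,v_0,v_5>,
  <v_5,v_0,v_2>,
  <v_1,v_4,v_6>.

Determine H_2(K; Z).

H_2 ≅ Z.

Take the total order v_0 < v_1 < v_2 < v_3 < v_4 < v_5 < v_6 on the vertex set. Then K (dimension 2) consists of the simplices:

  0-simplices (7): [v_0], [v_1], [v_2], [v_3], [v_4], [v_5], [v_6]
  1-simplices (21): (21 of them)
  2-simplices (14): (14 of them)

Hence C_0 ≅ Z^7, C_1 ≅ Z^21, C_2 ≅ Z^14.

The boundary map ∂_1: C_1 → C_0 is given by ∂[p,q] = [q] − [p]. For instance
  ∂[v_0,v_4] = [v_4] − [v_0].
The resulting 7×21 matrix has rank 6, and its Smith normal form has invariant factors (1,1,1,1,1,1).

∂_2: C_2 → C_1 maps a triangle to the signed sum of its edges. For instance
  ∂[v_2,v_3,v_4] = [v_3,v_4] − [v_2,v_4] + [v_2,v_3],
  ∂[v_0,v_2,v_5] = [v_2,v_5] − [v_0,v_5] + [v_0,v_2].
This gives a 21×14 integer matrix of rank 13; reducing to Smith normal form yields diagonal entries (1,1,1,1,1,1,1,1,1,1,1,1,1).

Reading off H_k = ker ∂_k / im ∂_{k+1}:

  H_2: rank ker ∂_2 − rank ∂_3 = (14 − 13) − 0 = 1, and there is no ∂_3, so H_2 ≅ Z.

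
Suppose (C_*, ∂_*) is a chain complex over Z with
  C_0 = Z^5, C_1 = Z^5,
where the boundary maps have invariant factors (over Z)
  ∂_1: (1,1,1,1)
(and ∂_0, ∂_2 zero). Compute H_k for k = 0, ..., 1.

H_0: b_0 = 5 − 0 − 4 = 1; torsion from ∂_1 factors > 1: none. So H_0 ≅ Z.
H_1: b_1 = 5 − 4 − 0 = 1; torsion from ∂_2 factors > 1: none. So H_1 ≅ Z.

H_0 ≅ Z,  H_1 ≅ Z.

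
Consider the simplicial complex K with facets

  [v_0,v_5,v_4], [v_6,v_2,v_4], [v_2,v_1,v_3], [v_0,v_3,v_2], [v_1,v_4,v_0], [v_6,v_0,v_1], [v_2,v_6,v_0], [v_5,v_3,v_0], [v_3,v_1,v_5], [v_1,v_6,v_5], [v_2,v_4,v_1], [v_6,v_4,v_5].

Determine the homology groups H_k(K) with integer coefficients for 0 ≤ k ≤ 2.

H_0 ≅ Z,  H_1 ≅ Z/2,  H_2 = 0.

K has 7 vertices, 18 edges, 12 triangles.
rank ∂_0 = 0, rank ∂_1 = 6 ⇒ b_0 = 7 − 0 − 6 = 1; all invariant factors of ∂_1 are 1 so no torsion. So H_0 = Z.
rank ∂_1 = 6, rank ∂_2 = 12 ⇒ b_1 = 18 − 6 − 12 = 0; ∂_2 has invariant factor(s) [2] giving torsion. So H_1 = Z/2.
rank ∂_2 = 12, rank ∂_3 = 0 ⇒ b_2 = 12 − 12 − 0 = 0. So H_2 = 0.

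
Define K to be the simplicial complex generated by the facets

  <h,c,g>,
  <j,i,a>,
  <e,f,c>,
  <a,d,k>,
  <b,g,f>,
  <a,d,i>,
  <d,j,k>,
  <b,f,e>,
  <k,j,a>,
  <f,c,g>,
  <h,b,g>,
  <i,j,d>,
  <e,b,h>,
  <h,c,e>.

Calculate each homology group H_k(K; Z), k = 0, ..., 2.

H_0 ≅ Z^2,  H_1 = 0,  H_2 ≅ Z^2.

Order the vertices as a < b < c < d < e < f < g < h < i < j < k. Listing each simplex with vertices in this order, K has dimension 2 with simplices:

  0-simplices (11): a, b, c, d, e, f, g, h, i, j, k
  1-simplices (21): ad, ai, aj, ak, be, bf, bg, bh, ce, cf, cg, ch, di, dj, dk, ef, eh, fg, gh, ij, jk
  2-simplices (14): adi, adk, aij, ajk, bef, beh, bfg, bgh, cef, ceh, cfg, cgh, dij, djk

giving chain groups C_0 ≅ Z^11, C_1 ≅ Z^21, C_2 ≅ Z^14.

The boundary map ∂_1: C_1 → C_0 sends each edge [p,q] (with p < q) to q − p.
This gives a 11×21 integer matrix of rank 9; reducing to Smith normal form yields diagonal entries (1,1,1,1,1,1,1,1,1).

∂_2: C_2 → C_1 maps a triangle to the signed sum of its edges. For instance
  ∂beh = eh − bh + be,
  ∂bgh = gh − bh + bg.
The resulting 21×14 matrix has rank 12, and its Smith normal form has invariant factors (1,1,1,1,1,1,1,1,1,1,1,1).

Computing H_k = (kernel of ∂_k) / (image of ∂_{k+1}):

  H_0: rank C_0 − rank ∂_1 = 11 − 9 = 2, and the invariant factors of ∂_1 are all 1, so H_0 = Z^2.
  H_1: rank ker ∂_1 − rank ∂_2 = (21 − 9) − 12 = 0, and the invariant factors of ∂_2 are all 1, so H_1 = 0.
  H_2: rank ker ∂_2 − rank ∂_3 = (14 − 12) − 0 = 2, and there is no ∂_3, so H_2 = Z^2.

As a check, the Euler characteristic is 11 − 21 + 14 = 4, which agrees with 2 − 0 + 2 = 4.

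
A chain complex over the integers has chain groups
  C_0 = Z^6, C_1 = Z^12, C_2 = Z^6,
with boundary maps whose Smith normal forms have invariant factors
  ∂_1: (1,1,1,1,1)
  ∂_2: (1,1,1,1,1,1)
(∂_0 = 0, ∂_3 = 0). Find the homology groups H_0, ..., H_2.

H_0 = Z,  H_1 = Z,  H_2 = 0.

H_0: b_0 = 6 − 0 − 5 = 1; torsion from ∂_1 factors > 1: none. So H_0 = Z.
H_1: b_1 = 12 − 5 − 6 = 1; torsion from ∂_2 factors > 1: none. So H_1 = Z.
H_2: b_2 = 6 − 6 − 0 = 0; torsion from ∂_3 factors > 1: none. So H_2 = 0.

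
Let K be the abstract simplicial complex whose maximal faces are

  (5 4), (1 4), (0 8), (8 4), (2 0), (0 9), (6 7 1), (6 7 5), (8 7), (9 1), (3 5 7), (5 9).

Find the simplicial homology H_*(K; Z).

H_0 ≅ Z,  H_1 ≅ Z^4,  H_2 = 0.

Fix the vertex order 0 < 1 < 2 < 3 < 4 < 5 < 6 < 7 < 8 < 9 and write every simplex with vertices in increasing order. Then dim K = 2 and the simplices of K are:

  0-simplices (10): [0], [1], [2], [3], [4], [5], [6], [7], [8], [9]
  1-simplices (16): [0,2], [0,8], [0,9], [1,4], [1,6], [1,7], [1,9], [3,5], [3,7], [4,5], [4,8], [5,6], [5,7], [5,9], [6,7], [7,8]
  2-simplices (3): [1,6,7], [3,5,7], [5,6,7]

giving chain groups C_0 ≅ Z^10, C_1 ≅ Z^16, C_2 ≅ Z^3.

∂_1: C_1 → C_0 is given by ∂[p,q] = [q] − [p]. For instance
  ∂[0,8] = [8] − [0].
The 10×16 boundary matrix has rank 9 and Smith normal form diag(1,1,1,1,1,1,1,1,1).

The boundary map ∂_2: C_2 → C_1 acts by ∂[p,q,r] = [q,r] − [p,r] + [p,q]. For instance
  ∂[3,5,7] = [5,7] − [3,7] + [3,5],
  ∂[5,6,7] = [6,7] − [5,7] + [5,6].
The 16×3 boundary matrix has rank 3 and Smith normal form diag(1,1,1).

From H_k ≅ ker(∂_k) / im(∂_{k+1}) we obtain:

  H_0: rank C_0 − rank ∂_1 = 10 − 9 = 1, and the invariant factors of ∂_1 are all 1, so H_0 = Z.
  H_1: rank ker ∂_1 − rank ∂_2 = (16 − 9) − 3 = 4, and the invariant factors of ∂_2 are all 1, so H_1 = Z^4.
  H_2: rank ker ∂_2 − rank ∂_3 = (3 − 3) − 0 = 0, and there is no ∂_3, so H_2 = 0.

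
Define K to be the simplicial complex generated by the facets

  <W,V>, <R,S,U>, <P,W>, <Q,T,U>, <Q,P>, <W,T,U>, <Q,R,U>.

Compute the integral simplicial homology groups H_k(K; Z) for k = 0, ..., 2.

Take the total order P < Q < R < S < T < U < V < W on the vertex set. Then K (dimension 2) consists of the simplices:

  0-simplices (8): P, Q, R, S, T, U, V, W
  1-simplices (12): PQ, PW, QR, QT, QU, RS, RU, SU, TU, TW, UW, VW
  2-simplices (4): QRU, QTU, RSU, TUW

so the chain groups are C_0 ≅ Z^8, C_1 ≅ Z^12, C_2 ≅ Z^4.

The boundary map ∂_1: C_1 → C_0 sends each edge [p,q] (with p < q) to q − p. For instance
  ∂QU = U − Q.
The 8×12 boundary matrix has rank 7 and Smith normal form diag(1,1,1,1,1,1,1).

The boundary map ∂_2: C_2 → C_1 acts by ∂[p,q,r] = [q,r] − [p,r] + [p,q]. For instance
  ∂TUW = UW − TW + TU,
  ∂QTU = TU − QU + QT.
This gives a 12×4 integer matrix of rank 4; reducing to Smith normal form yields diagonal entries (1,1,1,1).

Reading off H_k = ker ∂_k / im ∂_{k+1}:

  H_0: rank C_0 − rank ∂_1 = 8 − 7 = 1, and the invariant factors of ∂_1 are all 1, so H_0 ≅ Z.
  H_1: rank ker ∂_1 − rank ∂_2 = (12 − 7) − 4 = 1, and the invariant factors of ∂_2 are all 1, so H_1 ≅ Z.
  H_2: rank ker ∂_2 − rank ∂_3 = (4 − 4) − 0 = 0, and there is no ∂_3, so H_2 ≅ 0.

As a check, the Euler characteristic is 8 − 12 + 4 = 0, which agrees with 1 − 1 + 0 = 0.

H_0 = Z,  H_1 = Z,  H_2 = 0.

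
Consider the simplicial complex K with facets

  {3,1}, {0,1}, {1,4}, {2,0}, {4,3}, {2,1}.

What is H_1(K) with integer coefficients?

We work with the vertex ordering 0 < 1 < 2 < 3 < 4. The simplices of K, each written with vertices in increasing order, are:

  0-simplices (5): [0], [1], [2], [3], [4]
  1-simplices (6): [0,1], [0,2], [1,2], [1,3], [1,4], [3,4]

giving chain groups C_0 ≅ Z^5, C_1 ≅ Z^6.

The boundary map ∂_1: C_1 → C_0 maps an edge to its endpoints' difference, ∂[p,q] = q − p. For instance
  ∂[3,4] = [4] − [3].
As a 5×6 matrix over Z this has rank 4, with invariant factors (1,1,1,1).

Computing H_k = (kernel of ∂_k) / (image of ∂_{k+1}):

  H_1: rank ker ∂_1 − rank ∂_2 = (6 − 4) − 0 = 2, and there is no ∂_2, so H_1 ≅ Z^2.

H_1 = Z^2.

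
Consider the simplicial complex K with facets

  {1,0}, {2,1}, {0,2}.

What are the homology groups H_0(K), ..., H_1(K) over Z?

Order the vertices as 0 < 1 < 2. Listing each simplex with vertices in this order, K has dimension 1 with simplices:

  0-simplices (3): [0], [1], [2]
  1-simplices (3): [0,1], [0,2], [1,2]

Hence C_0 ≅ Z^3, C_1 ≅ Z^3.

Boundary ∂_1: C_1 → C_0 maps an edge to its endpoints' difference, ∂[p,q] = q − p. For instance
  ∂[1,2] = [2] − [1].
This gives a 3×3 integer matrix of rank 2; reducing to Smith normal form yields diagonal entries (1,1).

Now H_k = ker ∂_k / im ∂_{k+1}, so:

  H_0: rank C_0 − rank ∂_1 = 3 − 2 = 1, and the invariant factors of ∂_1 are all 1, so H_0 ≅ Z.
  H_1: rank ker ∂_1 − rank ∂_2 = (3 − 2) − 0 = 1, and there is no ∂_2, so H_1 ≅ Z.

As a check, the Euler characteristic is 3 − 3 = 0, which agrees with 1 − 1 = 0.

H_0 ≅ Z,  H_1 ≅ Z.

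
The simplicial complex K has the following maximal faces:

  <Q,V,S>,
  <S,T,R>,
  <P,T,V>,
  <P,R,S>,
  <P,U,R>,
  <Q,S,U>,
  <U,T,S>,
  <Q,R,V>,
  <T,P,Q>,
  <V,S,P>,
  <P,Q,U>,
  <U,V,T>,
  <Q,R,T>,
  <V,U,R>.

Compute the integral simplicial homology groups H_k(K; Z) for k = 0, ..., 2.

Order the vertices as P < Q < R < S < T < U < V. Listing each simplex with vertices in this order, K has dimension 2 with simplices:

  0-simplices (7): P, Q, R, S, T, U, V
  1-simplices (21): PQ, PR, PS, PT, PU, PV, QR, QS, QT, QU, QV, RS, RT, RU, RV, ST, SU, SV, TU, TV, UV
  2-simplices (14): PQT, PQU, PRS, PRU, PSV, PTV, QRT, QRV, QSU, QSV, RST, RUV, STU, TUV

Hence C_0 ≅ Z^7, C_1 ≅ Z^21, C_2 ≅ Z^14.

Boundary ∂_1: C_1 → C_0 is given by ∂[p,q] = [q] − [p]. For instance
  ∂TU = U − T.
The resulting 7×21 matrix has rank 6, and its Smith normal form has invariant factors (1,1,1,1,1,1).

The boundary map ∂_2: C_2 → C_1 acts by ∂[p,q,r] = [q,r] − [p,r] + [p,q]. For instance
  ∂RUV = UV − RV + RU,
  ∂QSV = SV − QV + QS.
As a 21×14 matrix over Z this has rank 13, with invariant factors (1,1,1,1,1,1,1,1,1,1,1,1,1).

Reading off H_k = ker ∂_k / im ∂_{k+1}:

  H_0: rank C_0 − rank ∂_1 = 7 − 6 = 1, and the invariant factors of ∂_1 are all 1, so H_0 = Z.
  H_1: rank ker ∂_1 − rank ∂_2 = (21 − 6) − 13 = 2, and the invariant factors of ∂_2 are all 1, so H_1 = Z^2.
  H_2: rank ker ∂_2 − rank ∂_3 = (14 − 13) − 0 = 1, and there is no ∂_3, so H_2 = Z.

H_0 ≅ Z,  H_1 ≅ Z^2,  H_2 ≅ Z.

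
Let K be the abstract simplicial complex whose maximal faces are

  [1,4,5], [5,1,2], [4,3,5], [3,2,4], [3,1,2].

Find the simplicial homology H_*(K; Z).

Order the vertices as 1 < 2 < 3 < 4 < 5. Listing each simplex with vertices in this order, K has dimension 2 with simplices:

  0-simplices (5): [1], [2], [3], [4], [5]
  1-simplices (10): [1,2], [1,3], [1,4], [1,5], [2,3], [2,4], [2,5], [3,4], [3,5], [4,5]
  2-simplices (5): [1,2,3], [1,2,5], [1,4,5], [2,3,4], [3,4,5]

Hence C_0 ≅ Z^5, C_1 ≅ Z^10, C_2 ≅ Z^5.

∂_1: C_1 → C_0 is given by ∂[p,q] = [q] − [p].
This gives a 5×10 integer matrix of rank 4; reducing to Smith normal form yields diagonal entries (1,1,1,1).

Boundary ∂_2: C_2 → C_1 maps a triangle to the signed sum of its edges. For instance
  ∂[1,2,3] = [2,3] − [1,3] + [1,2],
  ∂[2,3,4] = [3,4] − [2,4] + [2,3].
The 10×5 boundary matrix has rank 5 and Smith normal form diag(1,1,1,1,1).

Now H_k = ker ∂_k / im ∂_{k+1}, so:

  H_0: rank C_0 − rank ∂_1 = 5 − 4 = 1, and the invariant factors of ∂_1 are all 1, so H_0 ≅ Z.
  H_1: rank ker ∂_1 − rank ∂_2 = (10 − 4) − 5 = 1, and the invariant factors of ∂_2 are all 1, so H_1 ≅ Z.
  H_2: rank ker ∂_2 − rank ∂_3 = (5 − 5) − 0 = 0, and there is no ∂_3, so H_2 ≅ 0.

H_0 = Z,  H_1 = Z,  H_2 = 0.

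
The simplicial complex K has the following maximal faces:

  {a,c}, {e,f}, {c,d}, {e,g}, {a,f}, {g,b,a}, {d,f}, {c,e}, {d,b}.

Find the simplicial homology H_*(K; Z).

Order the vertices as a < b < c < d < e < f < g. Listing each simplex with vertices in this order, K has dimension 2 with simplices:

  0-simplices (7): a, b, c, d, e, f, g
  1-simplices (11): ab, ac, af, ag, bd, bg, cd, ce, df, ef, eg
  2-simplices (1): abg

Hence C_0 ≅ Z^7, C_1 ≅ Z^11, C_2 ≅ Z^1.

Boundary ∂_1: C_1 → C_0 is given by ∂[p,q] = [q] − [p].
The 7×11 boundary matrix has rank 6 and Smith normal form diag(1,1,1,1,1,1).

∂_2: C_2 → C_1 acts by ∂[p,q,r] = [q,r] − [p,r] + [p,q]. For instance
  ∂abg = bg − ag + ab.
As a 11×1 matrix over Z this has rank 1, with invariant factors (1).

Now H_k = ker ∂_k / im ∂_{k+1}, so:

  H_0: rank C_0 − rank ∂_1 = 7 − 6 = 1, and the invariant factors of ∂_1 are all 1, so H_0 = Z.
  H_1: rank ker ∂_1 − rank ∂_2 = (11 − 6) − 1 = 4, and the invariant factors of ∂_2 are all 1, so H_1 = Z^4.
  H_2: rank ker ∂_2 − rank ∂_3 = (1 − 1) − 0 = 0, and there is no ∂_3, so H_2 = 0.

H_0 ≅ Z,  H_1 ≅ Z^4,  H_2 = 0.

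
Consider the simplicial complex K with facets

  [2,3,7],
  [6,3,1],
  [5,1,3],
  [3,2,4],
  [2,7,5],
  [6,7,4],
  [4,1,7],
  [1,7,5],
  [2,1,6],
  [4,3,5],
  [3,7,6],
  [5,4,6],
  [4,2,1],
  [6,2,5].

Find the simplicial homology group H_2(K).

K has 7 vertices, 21 edges, 14 triangles.
rank ∂_2 = 13, rank ∂_3 = 0 ⇒ b_2 = 14 − 13 − 0 = 1. So H_2 ≅ Z.

H_2 = Z.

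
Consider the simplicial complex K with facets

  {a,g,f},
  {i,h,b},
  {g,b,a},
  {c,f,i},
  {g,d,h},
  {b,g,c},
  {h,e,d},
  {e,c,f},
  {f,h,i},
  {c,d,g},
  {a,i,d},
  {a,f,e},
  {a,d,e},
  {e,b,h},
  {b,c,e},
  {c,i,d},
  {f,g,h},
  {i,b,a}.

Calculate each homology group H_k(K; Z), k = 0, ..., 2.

H_0 = Z,  H_1 = Z^2,  H_2 = Z.

Fix the vertex order a < b < c < d < e < f < g < h < i and write every simplex with vertices in increasing order. Then dim K = 2 and the simplices of K are:

  0-simplices (9): a, b, c, d, e, f, g, h, i
  1-simplices (27): ab, ad, ae, af, ag, ai, bc, be, bg, bh, bi, cd, ce, cf, cg, ci, de, dg, dh, di, ef, eh, fg, fh, fi, gh, hi
  2-simplices (18): abg, abi, ade, adi, aef, afg, bce, bcg, beh, bhi, cdg, cdi, cef, cfi, deh, dgh, fgh, fhi

Hence C_0 ≅ Z^9, C_1 ≅ Z^27, C_2 ≅ Z^18.

Boundary ∂_1: C_1 → C_0 is given by ∂[p,q] = [q] − [p]. For instance
  ∂ag = g − a.
This gives a 9×27 integer matrix of rank 8; reducing to Smith normal form yields diagonal entries (1,1,1,1,1,1,1,1).

∂_2: C_2 → C_1 sends each 2-simplex [p,q,r] to [q,r] − [p,r] + [p,q]. For instance
  ∂fhi = hi − fi + fh,
  ∂cdi = di − ci + cd.
The 27×18 boundary matrix has rank 17 and Smith normal form diag(1,1,1,1,1,1,1,1,1,1,1,1,1,1,1,1,1).

Now H_k = ker ∂_k / im ∂_{k+1}, so:

  H_0: rank C_0 − rank ∂_1 = 9 − 8 = 1, and the invariant factors of ∂_1 are all 1, so H_0 = Z.
  H_1: rank ker ∂_1 − rank ∂_2 = (27 − 8) − 17 = 2, and the invariant factors of ∂_2 are all 1, so H_1 = Z^2.
  H_2: rank ker ∂_2 − rank ∂_3 = (18 − 17) − 0 = 1, and there is no ∂_3, so H_2 = Z.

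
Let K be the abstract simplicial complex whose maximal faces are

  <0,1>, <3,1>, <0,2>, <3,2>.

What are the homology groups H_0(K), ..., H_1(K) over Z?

We work with the vertex ordering 0 < 1 < 2 < 3. The simplices of K, each written with vertices in increasing order, are:

  0-simplices (4): [0], [1], [2], [3]
  1-simplices (4): [0,1], [0,2], [1,3], [2,3]

Hence C_0 ≅ Z^4, C_1 ≅ Z^4.

The boundary map ∂_1: C_1 → C_0 sends each edge [p,q] (with p < q) to q − p.
As a 4×4 matrix over Z this has rank 3, with invariant factors (1,1,1).

Now H_k = ker ∂_k / im ∂_{k+1}, so:

  H_0: rank C_0 − rank ∂_1 = 4 − 3 = 1, and the invariant factors of ∂_1 are all 1, so H_0 = Z.
  H_1: rank ker ∂_1 − rank ∂_2 = (4 − 3) − 0 = 1, and there is no ∂_2, so H_1 = Z.

As a check, the Euler characteristic is 4 − 4 = 0, which agrees with 1 − 1 = 0.

H_0 = Z,  H_1 = Z.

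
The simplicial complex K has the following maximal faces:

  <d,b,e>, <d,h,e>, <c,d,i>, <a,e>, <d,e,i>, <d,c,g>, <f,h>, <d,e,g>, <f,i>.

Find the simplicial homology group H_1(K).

K has 9 vertices, 15 edges, 6 triangles.
rank ∂_1 = 8, rank ∂_2 = 6 ⇒ b_1 = 15 − 8 − 6 = 1; all invariant factors of ∂_2 are 1 so no torsion. So H_1 = Z.

H_1 ≅ Z.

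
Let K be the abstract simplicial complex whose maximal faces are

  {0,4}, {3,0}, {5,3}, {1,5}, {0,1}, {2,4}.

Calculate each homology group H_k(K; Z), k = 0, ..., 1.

H_0 = Z,  H_1 = Z.

Order the vertices as 0 < 1 < 2 < 3 < 4 < 5. Listing each simplex with vertices in this order, K has dimension 1 with simplices:

  0-simplices (6): [0], [1], [2], [3], [4], [5]
  1-simplices (6): [0,1], [0,3], [0,4], [1,5], [2,4], [3,5]

Hence C_0 ≅ Z^6, C_1 ≅ Z^6.

Boundary ∂_1: C_1 → C_0 is given by ∂[p,q] = [q] − [p].
The resulting 6×6 matrix has rank 5, and its Smith normal form has invariant factors (1,1,1,1,1).

Reading off H_k = ker ∂_k / im ∂_{k+1}:

  H_0: rank C_0 − rank ∂_1 = 6 − 5 = 1, and the invariant factors of ∂_1 are all 1, so H_0 = Z.
  H_1: rank ker ∂_1 − rank ∂_2 = (6 − 5) − 0 = 1, and there is no ∂_2, so H_1 = Z.

As a check, the Euler characteristic is 6 − 6 = 0, which agrees with 1 − 1 = 0.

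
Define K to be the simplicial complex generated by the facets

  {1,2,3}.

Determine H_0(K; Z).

H_0 = Z.

We work with the vertex ordering 1 < 2 < 3. The simplices of K, each written with vertices in increasing order, are:

  0-simplices (3): [1], [2], [3]
  1-simplices (3): [1,2], [1,3], [2,3]
  2-simplices (1): [1,2,3]

giving chain groups C_0 ≅ Z^3, C_1 ≅ Z^3, C_2 ≅ Z^1.

∂_1: C_1 → C_0 maps an edge to its endpoints' difference, ∂[p,q] = q − p. For instance
  ∂[2,3] = [3] − [2].
This gives a 3×3 integer matrix of rank 2; reducing to Smith normal form yields diagonal entries (1,1).

Boundary ∂_2: C_2 → C_1 acts by ∂[p,q,r] = [q,r] − [p,r] + [p,q]. For instance
  ∂[1,2,3] = [2,3] − [1,3] + [1,2].
As a 3×1 matrix over Z this has rank 1, with invariant factors (1).

From H_k ≅ ker(∂_k) / im(∂_{k+1}) we obtain:

  H_0: rank C_0 − rank ∂_1 = 3 − 2 = 1, and the invariant factors of ∂_1 are all 1, so H_0 = Z.

(K is a triangulation of the 2-simplex.)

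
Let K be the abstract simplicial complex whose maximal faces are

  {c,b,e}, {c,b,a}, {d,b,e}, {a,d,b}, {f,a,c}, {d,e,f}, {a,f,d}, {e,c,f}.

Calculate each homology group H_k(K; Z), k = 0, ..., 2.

Take the total order a < b < c < d < e < f on the vertex set. Then K (dimension 2) consists of the simplices:

  0-simplices (6): a, b, c, d, e, f
  1-simplices (12): ab, ac, ad, af, bc, bd, be, ce, cf, de, df, ef
  2-simplices (8): abc, abd, acf, adf, bce, bde, cef, def

so the chain groups are C_0 ≅ Z^6, C_1 ≅ Z^12, C_2 ≅ Z^8.

∂_1: C_1 → C_0 is given by ∂[p,q] = [q] − [p]. For instance
  ∂ad = d − a.
The 6×12 boundary matrix has rank 5 and Smith normal form diag(1,1,1,1,1).

∂_2: C_2 → C_1 maps a triangle to the signed sum of its edges. For instance
  ∂cef = ef − cf + ce,
  ∂bce = ce − be + bc.
As a 12×8 matrix over Z this has rank 7, with invariant factors (1,1,1,1,1,1,1).

Computing H_k = (kernel of ∂_k) / (image of ∂_{k+1}):

  H_0: rank C_0 − rank ∂_1 = 6 − 5 = 1, and the invariant factors of ∂_1 are all 1, so H_0 = Z.
  H_1: rank ker ∂_1 − rank ∂_2 = (12 − 5) − 7 = 0, and the invariant factors of ∂_2 are all 1, so H_1 = 0.
  H_2: rank ker ∂_2 − rank ∂_3 = (8 − 7) − 0 = 1, and there is no ∂_3, so H_2 = Z.

As a check, the Euler characteristic is 6 − 12 + 8 = 2, which agrees with 1 − 0 + 1 = 2.

H_0 = Z,  H_1 = 0,  H_2 = Z.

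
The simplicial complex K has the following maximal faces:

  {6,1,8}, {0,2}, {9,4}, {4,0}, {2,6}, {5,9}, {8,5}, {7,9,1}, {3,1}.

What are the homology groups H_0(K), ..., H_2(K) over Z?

H_0 ≅ Z,  H_1 ≅ Z^2,  H_2 = 0.

Order the vertices as 0 < 1 < 2 < 3 < 4 < 5 < 6 < 7 < 8 < 9. Listing each simplex with vertices in this order, K has dimension 2 with simplices:

  0-simplices (10): [0], [1], [2], [3], [4], [5], [6], [7], [8], [9]
  1-simplices (13): [0,2], [0,4], [1,3], [1,6], [1,7], [1,8], [1,9], [2,6], [4,9], [5,8], [5,9], [6,8], [7,9]
  2-simplices (2): [1,6,8], [1,7,9]

so the chain groups are C_0 ≅ Z^10, C_1 ≅ Z^13, C_2 ≅ Z^2.

The boundary map ∂_1: C_1 → C_0 is given by ∂[p,q] = [q] − [p]. For instance
  ∂[0,2] = [2] − [0].
The resulting 10×13 matrix has rank 9, and its Smith normal form has invariant factors (1,1,1,1,1,1,1,1,1).

The boundary map ∂_2: C_2 → C_1 maps a triangle to the signed sum of its edges. For instance
  ∂[1,6,8] = [6,8] − [1,8] + [1,6],
  ∂[1,7,9] = [7,9] − [1,9] + [1,7].
The 13×2 boundary matrix has rank 2 and Smith normal form diag(1,1).

Now H_k = ker ∂_k / im ∂_{k+1}, so:

  H_0: rank C_0 − rank ∂_1 = 10 − 9 = 1, and the invariant factors of ∂_1 are all 1, so H_0 = Z.
  H_1: rank ker ∂_1 − rank ∂_2 = (13 − 9) − 2 = 2, and the invariant factors of ∂_2 are all 1, so H_1 = Z^2.
  H_2: rank ker ∂_2 − rank ∂_3 = (2 − 2) − 0 = 0, and there is no ∂_3, so H_2 = 0.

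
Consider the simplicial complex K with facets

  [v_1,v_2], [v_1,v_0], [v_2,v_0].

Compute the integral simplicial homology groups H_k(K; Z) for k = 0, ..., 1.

Take the total order v_0 < v_1 < v_2 on the vertex set. Then K (dimension 1) consists of the simplices:

  0-simplices (3): [v_0], [v_1], [v_2]
  1-simplices (3): [v_0,v_1], [v_0,v_2], [v_1,v_2]

giving chain groups C_0 ≅ Z^3, C_1 ≅ Z^3.

∂_1: C_1 → C_0 maps an edge to its endpoints' difference, ∂[p,q] = q − p.
The 3×3 boundary matrix has rank 2 and Smith normal form diag(1,1).

From H_k ≅ ker(∂_k) / im(∂_{k+1}) we obtain:

  H_0: rank C_0 − rank ∂_1 = 3 − 2 = 1, and the invariant factors of ∂_1 are all 1, so H_0 = Z.
  H_1: rank ker ∂_1 − rank ∂_2 = (3 − 2) − 0 = 1, and there is no ∂_2, so H_1 = Z.

As a check, the Euler characteristic is 3 − 3 = 0, which agrees with 1 − 1 = 0.
(K is a triangulation of the circle S^1.)

H_0 ≅ Z,  H_1 ≅ Z.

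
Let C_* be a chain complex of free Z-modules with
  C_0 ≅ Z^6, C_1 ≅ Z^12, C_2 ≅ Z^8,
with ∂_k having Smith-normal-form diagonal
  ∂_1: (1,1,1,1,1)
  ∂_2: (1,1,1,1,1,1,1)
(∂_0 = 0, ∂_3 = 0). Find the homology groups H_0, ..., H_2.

H_0 ≅ Z,  H_1 = 0,  H_2 ≅ Z.

H_0: b_0 = 6 − 0 − 5 = 1; torsion from ∂_1 factors > 1: none. So H_0 ≅ Z.
H_1: b_1 = 12 − 5 − 7 = 0; torsion from ∂_2 factors > 1: none. So H_1 ≅ 0.
H_2: b_2 = 8 − 7 − 0 = 1; torsion from ∂_3 factors > 1: none. So H_2 ≅ Z.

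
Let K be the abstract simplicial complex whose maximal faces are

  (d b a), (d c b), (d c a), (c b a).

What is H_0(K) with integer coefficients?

H_0 = Z.

Take the total order a < b < c < d on the vertex set. Then K (dimension 2) consists of the simplices:

  0-simplices (4): a, b, c, d
  1-simplices (6): ab, ac, ad, bc, bd, cd
  2-simplices (4): abc, abd, acd, bcd

Hence C_0 ≅ Z^4, C_1 ≅ Z^6, C_2 ≅ Z^4.

The boundary map ∂_1: C_1 → C_0 is given by ∂[p,q] = [q] − [p]. For instance
  ∂ac = c − a.
The 4×6 boundary matrix has rank 3 and Smith normal form diag(1,1,1).

∂_2: C_2 → C_1 sends each 2-simplex [p,q,r] to [q,r] − [p,r] + [p,q]. For instance
  ∂abd = bd − ad + ab,
  ∂bcd = cd − bd + bc.
The 6×4 boundary matrix has rank 3 and Smith normal form diag(1,1,1).

Reading off H_k = ker ∂_k / im ∂_{k+1}:

  H_0: rank C_0 − rank ∂_1 = 4 − 3 = 1, and the invariant factors of ∂_1 are all 1, so H_0 = Z.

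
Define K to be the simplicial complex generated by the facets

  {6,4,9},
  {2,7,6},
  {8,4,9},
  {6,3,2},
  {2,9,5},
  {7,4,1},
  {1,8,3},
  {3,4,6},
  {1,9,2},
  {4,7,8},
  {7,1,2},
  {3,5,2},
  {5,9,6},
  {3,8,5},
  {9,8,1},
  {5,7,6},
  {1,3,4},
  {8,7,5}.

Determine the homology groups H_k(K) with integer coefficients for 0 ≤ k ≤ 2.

Fix the vertex order 1 < 2 < 3 < 4 < 5 < 6 < 7 < 8 < 9 and write every simplex with vertices in increasing order. Then dim K = 2 and the simplices of K are:

  0-simplices (9): [1], [2], [3], [4], [5], [6], [7], [8], [9]
  1-simplices (27): (27 of them)
  2-simplices (18): [1,2,7], [1,2,9], [1,3,4], [1,3,8], [1,4,7], [1,8,9], [2,3,5], [2,3,6], [2,5,9], [2,6,7], [3,4,6], [3,5,8], [4,6,9], [4,7,8], [4,8,9], [5,6,7], [5,6,9], [5,7,8]

Hence C_0 ≅ Z^9, C_1 ≅ Z^27, C_2 ≅ Z^18.

The boundary map ∂_1: C_1 → C_0 is given by ∂[p,q] = [q] − [p].
This gives a 9×27 integer matrix of rank 8; reducing to Smith normal form yields diagonal entries (1,1,1,1,1,1,1,1).

The boundary map ∂_2: C_2 → C_1 acts by ∂[p,q,r] = [q,r] − [p,r] + [p,q]. For instance
  ∂[5,6,7] = [6,7] − [5,7] + [5,6],
  ∂[1,3,4] = [3,4] − [1,4] + [1,3].
The resulting 27×18 matrix has rank 18, and its Smith normal form has invariant factors (1,1,1,1,1,1,1,1,1,1,1,1,1,1,1,1,1,2).

Computing H_k = (kernel of ∂_k) / (image of ∂_{k+1}):

  H_0: rank C_0 − rank ∂_1 = 9 − 8 = 1, and the invariant factors of ∂_1 are all 1, so H_0 = Z.
  H_1: rank ker ∂_1 − rank ∂_2 = (27 − 8) − 18 = 1, and ∂_2 has invariant factor 2 > 1, so H_1 = Z × Z/2.
  H_2: rank ker ∂_2 − rank ∂_3 = (18 − 18) − 0 = 0, and there is no ∂_3, so H_2 = 0.

H_0 = Z,  H_1 = Z × Z/2,  H_2 = 0.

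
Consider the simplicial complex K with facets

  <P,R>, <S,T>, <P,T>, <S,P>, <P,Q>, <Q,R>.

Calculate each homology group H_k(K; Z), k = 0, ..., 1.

Order the vertices as P < Q < R < S < T. Listing each simplex with vertices in this order, K has dimension 1 with simplices:

  0-simplices (5): P, Q, R, S, T
  1-simplices (6): PQ, PR, PS, PT, QR, ST

giving chain groups C_0 ≅ Z^5, C_1 ≅ Z^6.

∂_1: C_1 → C_0 is given by ∂[p,q] = [q] − [p]. For instance
  ∂PQ = Q − P.
The resulting 5×6 matrix has rank 4, and its Smith normal form has invariant factors (1,1,1,1).

Reading off H_k = ker ∂_k / im ∂_{k+1}:

  H_0: rank C_0 − rank ∂_1 = 5 − 4 = 1, and the invariant factors of ∂_1 are all 1, so H_0 ≅ Z.
  H_1: rank ker ∂_1 − rank ∂_2 = (6 − 4) − 0 = 2, and there is no ∂_2, so H_1 ≅ Z^2.

As a check, the Euler characteristic is 5 − 6 = -1, which agrees with 1 − 2 = -1.

H_0 = Z,  H_1 = Z^2.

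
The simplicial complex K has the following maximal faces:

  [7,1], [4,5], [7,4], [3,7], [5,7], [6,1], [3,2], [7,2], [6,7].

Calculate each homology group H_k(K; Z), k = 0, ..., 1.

H_0 = Z,  H_1 = Z^3.

Fix the vertex order 1 < 2 < 3 < 4 < 5 < 6 < 7 and write every simplex with vertices in increasing order. Then dim K = 1 and the simplices of K are:

  0-simplices (7): [1], [2], [3], [4], [5], [6], [7]
  1-simplices (9): [1,6], [1,7], [2,3], [2,7], [3,7], [4,5], [4,7], [5,7], [6,7]

Hence C_0 ≅ Z^7, C_1 ≅ Z^9.

∂_1: C_1 → C_0 maps an edge to its endpoints' difference, ∂[p,q] = q − p. For instance
  ∂[2,7] = [7] − [2].
This gives a 7×9 integer matrix of rank 6; reducing to Smith normal form yields diagonal entries (1,1,1,1,1,1).

Computing H_k = (kernel of ∂_k) / (image of ∂_{k+1}):

  H_0: rank C_0 − rank ∂_1 = 7 − 6 = 1, and the invariant factors of ∂_1 are all 1, so H_0 = Z.
  H_1: rank ker ∂_1 − rank ∂_2 = (9 − 6) − 0 = 3, and there is no ∂_2, so H_1 = Z^3.

As a check, the Euler characteristic is 7 − 9 = -2, which agrees with 1 − 3 = -2.
(K is a triangulation of a wedge of 3 circles.)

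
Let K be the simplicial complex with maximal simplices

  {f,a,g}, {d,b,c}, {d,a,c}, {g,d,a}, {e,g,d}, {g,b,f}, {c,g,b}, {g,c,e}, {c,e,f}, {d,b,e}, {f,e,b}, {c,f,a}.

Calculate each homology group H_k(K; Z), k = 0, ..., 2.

We work with the vertex ordering a < b < c < d < e < f < g. The simplices of K, each written with vertices in increasing order, are:

  0-simplices (7): a, b, c, d, e, f, g
  1-simplices (18): ac, ad, af, ag, bc, bd, be, bf, bg, cd, ce, cf, cg, de, dg, ef, eg, fg
  2-simplices (12): acd, acf, adg, afg, bcd, bcg, bde, bef, bfg, cef, ceg, deg

giving chain groups C_0 ≅ Z^7, C_1 ≅ Z^18, C_2 ≅ Z^12.

Boundary ∂_1: C_1 → C_0 sends each edge [p,q] (with p < q) to q − p. For instance
  ∂eg = g − e.
The resulting 7×18 matrix has rank 6, and its Smith normal form has invariant factors (1,1,1,1,1,1).

Boundary ∂_2: C_2 → C_1 sends each 2-simplex [p,q,r] to [q,r] − [p,r] + [p,q]. For instance
  ∂acd = cd − ad + ac,
  ∂adg = dg − ag + ad.
This gives a 18×12 integer matrix of rank 12; reducing to Smith normal form yields diagonal entries (1,1,1,1,1,1,1,1,1,1,1,2).

Computing H_k = (kernel of ∂_k) / (image of ∂_{k+1}):

  H_0: rank C_0 − rank ∂_1 = 7 − 6 = 1, and the invariant factors of ∂_1 are all 1, so H_0 ≅ Z.
  H_1: rank ker ∂_1 − rank ∂_2 = (18 − 6) − 12 = 0, and ∂_2 has invariant factor 2 > 1, so H_1 ≅ Z/2Z.
  H_2: rank ker ∂_2 − rank ∂_3 = (12 − 12) − 0 = 0, and there is no ∂_3, so H_2 ≅ 0.

H_0 ≅ Z,  H_1 ≅ Z/2Z,  H_2 = 0.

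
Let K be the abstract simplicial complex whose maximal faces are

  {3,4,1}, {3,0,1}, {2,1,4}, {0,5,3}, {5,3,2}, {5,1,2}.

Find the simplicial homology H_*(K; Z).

Take the total order 0 < 1 < 2 < 3 < 4 < 5 on the vertex set. Then K (dimension 2) consists of the simplices:

  0-simplices (6): [0], [1], [2], [3], [4], [5]
  1-simplices (12): [0,1], [0,3], [0,5], [1,2], [1,3], [1,4], [1,5], [2,3], [2,4], [2,5], [3,4], [3,5]
  2-simplices (6): [0,1,3], [0,3,5], [1,2,4], [1,2,5], [1,3,4], [2,3,5]

Hence C_0 ≅ Z^6, C_1 ≅ Z^12, C_2 ≅ Z^6.

The boundary map ∂_1: C_1 → C_0 maps an edge to its endpoints' difference, ∂[p,q] = q − p.
This gives a 6×12 integer matrix of rank 5; reducing to Smith normal form yields diagonal entries (1,1,1,1,1).

The boundary map ∂_2: C_2 → C_1 maps a triangle to the signed sum of its edges. For instance
  ∂[2,3,5] = [3,5] − [2,5] + [2,3],
  ∂[1,3,4] = [3,4] − [1,4] + [1,3].
As a 12×6 matrix over Z this has rank 6, with invariant factors (1,1,1,1,1,1).

Now H_k = ker ∂_k / im ∂_{k+1}, so:

  H_0: rank C_0 − rank ∂_1 = 6 − 5 = 1, and the invariant factors of ∂_1 are all 1, so H_0 = Z.
  H_1: rank ker ∂_1 − rank ∂_2 = (12 − 5) − 6 = 1, and the invariant factors of ∂_2 are all 1, so H_1 = Z.
  H_2: rank ker ∂_2 − rank ∂_3 = (6 − 6) − 0 = 0, and there is no ∂_3, so H_2 = 0.

As a check, the Euler characteristic is 6 − 12 + 6 = 0, which agrees with 1 − 1 + 0 = 0.

H_0 ≅ Z,  H_1 ≅ Z,  H_2 = 0.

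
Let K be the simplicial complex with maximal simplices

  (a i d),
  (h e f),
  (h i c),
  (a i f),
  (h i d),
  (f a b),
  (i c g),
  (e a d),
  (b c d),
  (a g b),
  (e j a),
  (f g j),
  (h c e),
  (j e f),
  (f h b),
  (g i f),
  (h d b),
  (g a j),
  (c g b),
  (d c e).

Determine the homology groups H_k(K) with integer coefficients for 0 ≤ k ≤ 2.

H_0 ≅ Z,  H_1 ≅ Z ⊕ Z/2Z,  H_2 = 0.

Fix the vertex order a < b < c < d < e < f < g < h < i < j and write every simplex with vertices in increasing order. Then dim K = 2 and the simplices of K are:

  0-simplices (10): a, b, c, d, e, f, g, h, i, j
  1-simplices (30): ab, ad, ae, af, ag, ai, aj, bc, bd, bf, bg, bh, cd, ce, cg, ch, ci, de, dh, di, ef, eh, ej, fg, fh, fi, fj, gi, gj, hi
  2-simplices (20): abf, abg, ade, adi, aej, afi, agj, bcd, bcg, bdh, bfh, cde, ceh, cgi, chi, dhi, efh, efj, fgi, fgj

so the chain groups are C_0 ≅ Z^10, C_1 ≅ Z^30, C_2 ≅ Z^20.

Boundary ∂_1: C_1 → C_0 maps an edge to its endpoints' difference, ∂[p,q] = q − p.
The resulting 10×30 matrix has rank 9, and its Smith normal form has invariant factors (1,1,1,1,1,1,1,1,1).

The boundary map ∂_2: C_2 → C_1 acts by ∂[p,q,r] = [q,r] − [p,r] + [p,q]. For instance
  ∂afi = fi − ai + af,
  ∂bcd = cd − bd + bc.
This gives a 30×20 integer matrix of rank 20; reducing to Smith normal form yields diagonal entries (1,1,1,1,1,1,1,1,1,1,1,1,1,1,1,1,1,1,1,2).

Reading off H_k = ker ∂_k / im ∂_{k+1}:

  H_0: rank C_0 − rank ∂_1 = 10 − 9 = 1, and the invariant factors of ∂_1 are all 1, so H_0 = Z.
  H_1: rank ker ∂_1 − rank ∂_2 = (30 − 9) − 20 = 1, and ∂_2 has invariant factor 2 > 1, so H_1 = Z ⊕ Z/2Z.
  H_2: rank ker ∂_2 − rank ∂_3 = (20 − 20) − 0 = 0, and there is no ∂_3, so H_2 = 0.

As a check, the Euler characteristic is 10 − 30 + 20 = 0, which agrees with 1 − 1 + 0 = 0.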